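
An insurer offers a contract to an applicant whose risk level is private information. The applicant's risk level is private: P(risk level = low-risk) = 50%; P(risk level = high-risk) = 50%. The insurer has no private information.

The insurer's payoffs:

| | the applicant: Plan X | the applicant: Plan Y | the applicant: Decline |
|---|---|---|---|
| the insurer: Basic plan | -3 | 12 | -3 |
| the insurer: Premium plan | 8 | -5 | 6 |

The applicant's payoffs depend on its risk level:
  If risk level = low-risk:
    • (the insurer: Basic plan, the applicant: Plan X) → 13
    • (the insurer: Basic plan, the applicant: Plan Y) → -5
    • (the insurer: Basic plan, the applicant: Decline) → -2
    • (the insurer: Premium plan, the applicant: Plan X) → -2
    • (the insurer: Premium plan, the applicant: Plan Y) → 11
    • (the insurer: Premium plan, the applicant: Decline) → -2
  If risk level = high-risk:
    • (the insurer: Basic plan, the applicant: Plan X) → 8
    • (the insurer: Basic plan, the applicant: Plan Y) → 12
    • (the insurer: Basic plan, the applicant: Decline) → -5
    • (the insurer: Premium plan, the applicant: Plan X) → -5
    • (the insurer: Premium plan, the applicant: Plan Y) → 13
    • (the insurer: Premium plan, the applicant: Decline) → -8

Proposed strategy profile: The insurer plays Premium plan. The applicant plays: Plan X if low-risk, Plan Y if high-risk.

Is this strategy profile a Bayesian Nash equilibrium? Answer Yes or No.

No

The insurer plays Premium plan: E[Premium plan] = 0.5·(8) + 0.5·(-5) = 1.5; E[Basic plan] = 4.5. Not best-responding. ✗
The applicant (risk level low-risk), facing Premium plan: Plan X gives -2, Plan Y gives 11, Decline gives -2. Proposed Plan X is not best — profitable deviation exists. ✗
The applicant (risk level high-risk), facing Premium plan: Plan X gives -5, Plan Y gives 13, Decline gives -8. Proposed Plan Y is best. ✓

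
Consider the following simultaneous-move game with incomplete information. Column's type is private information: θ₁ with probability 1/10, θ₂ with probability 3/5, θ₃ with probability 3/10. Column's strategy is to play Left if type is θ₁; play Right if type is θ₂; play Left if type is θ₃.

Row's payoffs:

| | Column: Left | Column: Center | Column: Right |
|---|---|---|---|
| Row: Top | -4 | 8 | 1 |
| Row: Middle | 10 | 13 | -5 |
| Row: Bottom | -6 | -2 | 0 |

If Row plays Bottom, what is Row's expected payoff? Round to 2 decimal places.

-2.40

E[Bottom] = 1/10·(-6) + 3/5·0 + 3/10·(-6) = (-3/5) + 0 + (-9/5) = -12/5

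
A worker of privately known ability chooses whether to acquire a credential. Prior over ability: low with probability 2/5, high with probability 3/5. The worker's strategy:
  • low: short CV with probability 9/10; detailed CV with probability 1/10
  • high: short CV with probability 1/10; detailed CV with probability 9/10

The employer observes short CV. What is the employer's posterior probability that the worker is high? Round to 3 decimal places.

0.143

P(short CV) = (2/5)·(9/10) + (3/5)·(1/10) = 21/50
P(high | short CV) = ((3/5)·(1/10)) / (21/50) = (3/50) / (21/50) = 1/7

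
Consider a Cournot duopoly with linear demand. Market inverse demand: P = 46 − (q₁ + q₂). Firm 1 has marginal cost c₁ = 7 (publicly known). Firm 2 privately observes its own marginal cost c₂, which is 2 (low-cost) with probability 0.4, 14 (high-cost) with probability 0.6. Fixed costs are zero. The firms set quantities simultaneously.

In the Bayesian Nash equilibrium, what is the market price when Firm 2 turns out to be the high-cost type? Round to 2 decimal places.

23.13

Type-c best response for Firm 2: q₂(c) = (46 − c)/2 − q₁/2.
Firm 1 maximizes expected profit; its first-order condition is 46 − 2q₁ − E[q₂] − 7 = 0.
Substituting E[q₂] and solving: E[c₂] = 9.2, so q₁ = (46 − 2·7 + 9.2)/3 = 13.7333.
q₂(high-cost) = 9.13333, so P = 46 − (13.7333 + 9.13333) = 23.1333.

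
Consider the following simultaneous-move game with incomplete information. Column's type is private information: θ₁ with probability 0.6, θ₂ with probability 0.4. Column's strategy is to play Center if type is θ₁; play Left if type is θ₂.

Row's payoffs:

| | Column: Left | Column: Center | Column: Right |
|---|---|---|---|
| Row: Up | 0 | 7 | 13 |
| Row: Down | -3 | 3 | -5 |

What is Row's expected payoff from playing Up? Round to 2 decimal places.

E[Up] = 0.6·7 + 0.4·0 = 4.2 + 0 = 4.2

4.20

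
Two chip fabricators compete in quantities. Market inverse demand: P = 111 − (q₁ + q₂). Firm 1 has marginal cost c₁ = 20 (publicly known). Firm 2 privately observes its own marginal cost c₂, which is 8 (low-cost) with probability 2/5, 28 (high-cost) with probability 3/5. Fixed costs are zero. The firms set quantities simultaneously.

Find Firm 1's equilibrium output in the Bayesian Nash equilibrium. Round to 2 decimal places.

Firm 2 with cost c maximizes (111 − (q₁+q₂) − c)·q₂, giving q₂(c) = (111 − c − q₁)/2.
E[c₂] = 2/5·8 + 3/5·28 = 20
Firm 1's FOC against E[q₂] yields q₁ = (111 − 2·20 + E[c₂])/3 = (111 − 40 + 20)/3 = 30.3333.

30.33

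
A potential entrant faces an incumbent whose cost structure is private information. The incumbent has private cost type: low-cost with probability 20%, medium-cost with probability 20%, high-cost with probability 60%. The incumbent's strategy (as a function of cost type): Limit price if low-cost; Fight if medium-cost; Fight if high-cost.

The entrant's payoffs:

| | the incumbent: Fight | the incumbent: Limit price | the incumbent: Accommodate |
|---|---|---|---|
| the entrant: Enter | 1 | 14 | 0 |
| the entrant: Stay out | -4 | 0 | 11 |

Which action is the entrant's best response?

Enter

Compute the entrant's expected payoff for each action, taking the expectation over the incumbent's type.
E[Enter] = 0.2·(14) + 0.2·(1) + 0.6·(1) = 3.6
E[Stay out] = 0.2·(0) + 0.2·(-4) + 0.6·(-4) = -3.2
Best response: Enter (3.6 is the largest).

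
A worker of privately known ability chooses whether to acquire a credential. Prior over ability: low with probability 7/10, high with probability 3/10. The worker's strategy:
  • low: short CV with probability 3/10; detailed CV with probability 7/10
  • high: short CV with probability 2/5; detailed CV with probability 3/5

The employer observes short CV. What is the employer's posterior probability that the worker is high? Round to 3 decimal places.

0.364

Apply Bayes' rule using the sender's strategy as the likelihood.
P(short CV) = (7/10)·(3/10) + (3/10)·(2/5) = 33/100
P(high | short CV) = ((3/10)·(2/5)) / (33/100) = (3/25) / (33/100) = 4/11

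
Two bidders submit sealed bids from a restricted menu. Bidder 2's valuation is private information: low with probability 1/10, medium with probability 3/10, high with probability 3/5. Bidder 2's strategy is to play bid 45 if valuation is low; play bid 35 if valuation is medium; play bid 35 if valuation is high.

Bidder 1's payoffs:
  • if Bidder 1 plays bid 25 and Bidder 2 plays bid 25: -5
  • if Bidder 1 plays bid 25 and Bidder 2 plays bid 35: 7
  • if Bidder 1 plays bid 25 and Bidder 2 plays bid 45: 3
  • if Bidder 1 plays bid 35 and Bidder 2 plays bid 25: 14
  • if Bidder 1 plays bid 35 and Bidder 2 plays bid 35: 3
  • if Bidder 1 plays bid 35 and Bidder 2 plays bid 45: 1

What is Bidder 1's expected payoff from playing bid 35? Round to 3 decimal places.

2.800

E[bid 35] = 1/10·1 + 3/10·3 + 3/5·3 = 1/10 + 9/10 + 9/5 = 14/5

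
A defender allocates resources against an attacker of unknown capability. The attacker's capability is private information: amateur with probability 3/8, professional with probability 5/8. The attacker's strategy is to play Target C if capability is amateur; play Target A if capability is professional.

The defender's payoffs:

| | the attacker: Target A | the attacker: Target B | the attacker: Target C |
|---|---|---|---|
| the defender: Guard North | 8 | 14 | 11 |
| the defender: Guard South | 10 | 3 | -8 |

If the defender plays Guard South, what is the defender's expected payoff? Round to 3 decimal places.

E[Guard South] = 3/8·(-8) + 5/8·10 = (-3) + 25/4 = 13/4

3.250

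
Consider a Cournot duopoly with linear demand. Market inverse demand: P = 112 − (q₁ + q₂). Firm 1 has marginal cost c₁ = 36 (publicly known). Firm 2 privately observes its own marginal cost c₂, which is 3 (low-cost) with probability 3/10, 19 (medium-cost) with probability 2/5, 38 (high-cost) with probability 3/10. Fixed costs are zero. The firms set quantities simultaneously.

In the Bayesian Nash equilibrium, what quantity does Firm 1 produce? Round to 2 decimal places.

19.97

Type-c best response for Firm 2: q₂(c) = (112 − c)/2 − q₁/2.
Firm 1 maximizes expected profit; its first-order condition is 112 − 2q₁ − E[q₂] − 36 = 0.
Substituting E[q₂] and solving: E[c₂] = 19.9, so q₁ = (112 − 2·36 + 19.9)/3 = 19.9667.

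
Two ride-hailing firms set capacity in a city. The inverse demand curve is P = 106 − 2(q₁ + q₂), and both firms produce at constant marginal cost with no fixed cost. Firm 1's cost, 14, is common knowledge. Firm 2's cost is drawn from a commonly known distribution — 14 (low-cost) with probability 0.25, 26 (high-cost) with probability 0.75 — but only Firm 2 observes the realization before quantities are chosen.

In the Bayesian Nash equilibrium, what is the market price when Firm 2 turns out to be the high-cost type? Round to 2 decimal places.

49.17

Each type of Firm 2 best-responds to q₁; Firm 1 best-responds to the expected q₂ over Firm 2's types.
Firm 2 with cost c maximizes (106 − 2(q₁+q₂) − c)·q₂, giving q₂(c) = (106 − c − 2q₁)/4.
E[c₂] = 0.25·14 + 0.75·26 = 23
Firm 1's FOC against E[q₂] yields q₁ = (106 − 2·14 + E[c₂])/6 = (106 − 28 + 23)/6 = 16.8333.
q₂(high-cost) = 11.5833, so P = 106 − 2·(16.8333 + 11.5833) = 49.1667.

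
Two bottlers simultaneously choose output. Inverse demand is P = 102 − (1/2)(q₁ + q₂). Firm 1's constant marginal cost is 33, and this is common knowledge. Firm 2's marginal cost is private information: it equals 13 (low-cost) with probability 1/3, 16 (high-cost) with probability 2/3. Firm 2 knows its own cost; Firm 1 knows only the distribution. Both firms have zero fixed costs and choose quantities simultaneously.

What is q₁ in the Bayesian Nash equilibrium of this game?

Firm 2 with cost c maximizes (102 − (1/2)(q₁+q₂) − c)·q₂, giving q₂(c) = (102 − c − (1/2)q₁).
E[c₂] = 1/3·13 + 2/3·16 = 15
Firm 1's FOC against E[q₂] yields q₁ = (102 − 2·33 + E[c₂])/(3/2) = (102 − 66 + 15)/(3/2) = 34.

34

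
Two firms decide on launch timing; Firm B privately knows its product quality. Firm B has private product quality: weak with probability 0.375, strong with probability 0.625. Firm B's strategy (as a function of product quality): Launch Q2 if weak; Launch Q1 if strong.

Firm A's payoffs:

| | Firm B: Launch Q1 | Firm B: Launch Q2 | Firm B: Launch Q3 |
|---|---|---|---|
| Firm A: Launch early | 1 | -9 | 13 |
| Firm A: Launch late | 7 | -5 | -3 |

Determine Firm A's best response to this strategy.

Launch late

E[Launch early] = 0.375·(-9) + 0.625·(1) = -2.75
E[Launch late] = 0.375·(-5) + 0.625·(7) = 2.5
Best response: Launch late (2.5 is the largest).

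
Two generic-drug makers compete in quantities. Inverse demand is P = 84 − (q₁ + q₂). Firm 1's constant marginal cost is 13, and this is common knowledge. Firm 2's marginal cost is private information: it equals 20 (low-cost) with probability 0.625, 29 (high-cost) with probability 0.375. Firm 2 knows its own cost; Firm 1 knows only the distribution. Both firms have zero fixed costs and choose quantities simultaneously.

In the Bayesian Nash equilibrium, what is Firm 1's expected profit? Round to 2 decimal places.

735.77

Type-c best response for Firm 2: q₂(c) = (84 − c)/2 − q₁/2.
Firm 1 maximizes expected profit; its first-order condition is 84 − 2q₁ − E[q₂] − 13 = 0.
Substituting E[q₂] and solving: E[c₂] = 23.375, so q₁ = (84 − 2·13 + 23.375)/3 = 27.125.
E[P] = 84 − (q₁ + E[q₂]) = 40.125; Firm 1's expected profit = (E[P] − 13)·q₁ = (40.125 − 13)·27.125 = 735.766.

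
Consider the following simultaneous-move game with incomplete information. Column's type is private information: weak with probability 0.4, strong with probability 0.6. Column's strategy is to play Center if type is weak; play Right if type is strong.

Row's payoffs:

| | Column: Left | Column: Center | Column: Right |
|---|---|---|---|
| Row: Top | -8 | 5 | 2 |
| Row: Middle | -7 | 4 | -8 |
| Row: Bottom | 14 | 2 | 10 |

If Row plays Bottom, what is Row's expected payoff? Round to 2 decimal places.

Take the expectation over Column's type, weighting each type's action by its prior probability.
E[Bottom] = 0.4·2 + 0.6·10 = 0.8 + 6 = 6.8

6.80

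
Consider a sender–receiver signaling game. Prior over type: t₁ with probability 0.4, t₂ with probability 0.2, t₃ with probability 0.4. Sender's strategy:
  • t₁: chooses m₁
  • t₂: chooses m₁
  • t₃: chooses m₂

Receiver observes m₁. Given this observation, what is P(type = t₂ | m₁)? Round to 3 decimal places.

P(m₁) = 0.4·1 + 0.2·1 + 0.4·0 = 0.6
P(t₂ | m₁) = (0.2·1) / 0.6 = 0.2 / 0.6 = 0.333333

0.333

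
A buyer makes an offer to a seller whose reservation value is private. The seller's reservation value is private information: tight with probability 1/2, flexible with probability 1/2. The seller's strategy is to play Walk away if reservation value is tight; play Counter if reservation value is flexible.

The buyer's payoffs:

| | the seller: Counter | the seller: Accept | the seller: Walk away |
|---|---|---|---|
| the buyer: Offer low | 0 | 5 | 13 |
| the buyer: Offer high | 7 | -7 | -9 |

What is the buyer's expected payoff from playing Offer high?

-1

Take the expectation over the seller's reservation value, weighting each type's action by its prior probability.
E[Offer high] = 1/2·(-9) + 1/2·7 = (-9/2) + 7/2 = -1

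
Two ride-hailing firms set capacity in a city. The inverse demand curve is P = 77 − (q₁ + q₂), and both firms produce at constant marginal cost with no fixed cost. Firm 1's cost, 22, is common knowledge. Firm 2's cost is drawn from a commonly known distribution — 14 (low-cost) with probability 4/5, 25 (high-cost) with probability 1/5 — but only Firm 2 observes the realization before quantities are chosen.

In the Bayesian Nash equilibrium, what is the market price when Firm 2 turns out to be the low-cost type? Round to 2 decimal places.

Firm 2 with cost c maximizes (77 − (q₁+q₂) − c)·q₂, giving q₂(c) = (77 − c − q₁)/2.
E[c₂] = 4/5·14 + 1/5·25 = 16.2
Firm 1's FOC against E[q₂] yields q₁ = (77 − 2·22 + E[c₂])/3 = (77 − 44 + 16.2)/3 = 16.4.
q₂(low-cost) = 23.3, so P = 77 − (16.4 + 23.3) = 37.3.

37.30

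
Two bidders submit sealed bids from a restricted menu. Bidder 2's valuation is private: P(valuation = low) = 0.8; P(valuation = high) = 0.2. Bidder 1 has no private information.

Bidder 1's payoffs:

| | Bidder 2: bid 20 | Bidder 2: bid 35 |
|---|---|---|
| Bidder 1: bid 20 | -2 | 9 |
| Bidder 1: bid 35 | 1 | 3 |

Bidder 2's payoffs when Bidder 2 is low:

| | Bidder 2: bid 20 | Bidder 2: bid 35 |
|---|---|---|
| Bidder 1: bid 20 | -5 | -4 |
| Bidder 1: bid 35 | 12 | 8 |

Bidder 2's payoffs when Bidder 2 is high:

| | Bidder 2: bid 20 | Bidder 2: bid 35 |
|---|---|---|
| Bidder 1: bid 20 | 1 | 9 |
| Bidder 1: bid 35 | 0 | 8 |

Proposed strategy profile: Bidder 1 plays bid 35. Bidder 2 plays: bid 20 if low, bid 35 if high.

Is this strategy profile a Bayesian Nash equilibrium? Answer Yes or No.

Yes

A profile is a BNE iff every type of every player is best-responding given beliefs about the other side.
Bidder 1 plays bid 35: E[bid 35] = 0.8·(1) + 0.2·(3) = 1.4; E[bid 20] = 0.2. Best-responding. ✓
Bidder 2 (valuation low), facing bid 35: bid 20 gives 12, bid 35 gives 8. Proposed bid 20 is best. ✓
Bidder 2 (valuation high), facing bid 35: bid 20 gives 0, bid 35 gives 8. Proposed bid 35 is best. ✓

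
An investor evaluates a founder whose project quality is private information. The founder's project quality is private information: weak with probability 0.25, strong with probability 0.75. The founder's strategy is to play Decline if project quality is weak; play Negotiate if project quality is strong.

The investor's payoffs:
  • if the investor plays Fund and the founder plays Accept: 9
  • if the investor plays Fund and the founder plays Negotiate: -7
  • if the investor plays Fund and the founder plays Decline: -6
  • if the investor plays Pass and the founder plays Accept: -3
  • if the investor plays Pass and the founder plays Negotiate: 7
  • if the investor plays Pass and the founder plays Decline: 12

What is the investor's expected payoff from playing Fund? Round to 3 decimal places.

-6.750

Take the expectation over the founder's project quality, weighting each type's action by its prior probability.
E[Fund] = 0.25·(-6) + 0.75·(-7) = (-1.5) + (-5.25) = -6.75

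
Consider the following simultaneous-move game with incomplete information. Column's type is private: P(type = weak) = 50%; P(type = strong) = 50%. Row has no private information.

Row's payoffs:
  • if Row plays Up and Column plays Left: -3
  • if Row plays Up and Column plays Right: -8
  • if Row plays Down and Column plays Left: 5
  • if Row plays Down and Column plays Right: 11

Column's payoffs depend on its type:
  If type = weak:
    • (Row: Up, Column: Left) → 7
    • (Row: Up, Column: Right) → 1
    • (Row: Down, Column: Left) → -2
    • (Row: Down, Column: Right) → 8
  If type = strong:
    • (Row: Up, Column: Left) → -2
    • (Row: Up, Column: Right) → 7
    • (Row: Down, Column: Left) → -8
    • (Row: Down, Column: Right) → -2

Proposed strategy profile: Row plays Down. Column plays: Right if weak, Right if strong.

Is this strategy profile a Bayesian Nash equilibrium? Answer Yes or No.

Row plays Down: E[Down] = 0.5·(11) + 0.5·(11) = 11; E[Up] = -8. Best-responding. ✓
Column (type weak), facing Down: Left gives -2, Right gives 8. Proposed Right is best. ✓
Column (type strong), facing Down: Left gives -8, Right gives -2. Proposed Right is best. ✓

Yes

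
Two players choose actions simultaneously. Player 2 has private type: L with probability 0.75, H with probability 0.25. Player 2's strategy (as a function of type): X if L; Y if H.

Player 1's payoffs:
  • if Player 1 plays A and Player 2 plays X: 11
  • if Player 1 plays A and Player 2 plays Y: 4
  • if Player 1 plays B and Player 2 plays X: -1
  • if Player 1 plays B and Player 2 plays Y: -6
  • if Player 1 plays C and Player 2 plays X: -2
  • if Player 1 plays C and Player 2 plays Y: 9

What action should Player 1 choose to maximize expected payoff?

E[A] = 0.75·(11) + 0.25·(4) = 9.25
E[B] = 0.75·(-1) + 0.25·(-6) = -2.25
E[C] = 0.75·(-2) + 0.25·(9) = 0.75
Best response: A (9.25 is the largest).

A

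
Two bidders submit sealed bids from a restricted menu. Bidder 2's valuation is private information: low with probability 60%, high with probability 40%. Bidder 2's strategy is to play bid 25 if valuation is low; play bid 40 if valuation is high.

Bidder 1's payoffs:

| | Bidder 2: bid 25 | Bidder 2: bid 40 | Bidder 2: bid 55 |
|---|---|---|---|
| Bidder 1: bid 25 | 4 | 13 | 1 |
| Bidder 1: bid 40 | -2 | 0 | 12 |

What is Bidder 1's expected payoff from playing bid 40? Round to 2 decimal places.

-1.20

Take the expectation over Bidder 2's valuation, weighting each type's action by its prior probability.
E[bid 40] = 0.6·(-2) + 0.4·0 = (-1.2) + 0 = -1.2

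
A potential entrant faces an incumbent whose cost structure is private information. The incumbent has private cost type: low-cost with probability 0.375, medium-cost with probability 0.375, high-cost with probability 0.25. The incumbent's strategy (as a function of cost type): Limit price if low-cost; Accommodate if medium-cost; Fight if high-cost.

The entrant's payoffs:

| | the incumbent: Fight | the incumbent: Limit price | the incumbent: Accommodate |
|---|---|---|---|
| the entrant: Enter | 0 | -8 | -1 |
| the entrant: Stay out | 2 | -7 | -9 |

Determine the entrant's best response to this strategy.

Compute the entrant's expected payoff for each action, taking the expectation over the incumbent's type.
E[Enter] = 0.375·(-8) + 0.375·(-1) + 0.25·(0) = -3.375
E[Stay out] = 0.375·(-7) + 0.375·(-9) + 0.25·(2) = -5.5
Best response: Enter (-3.375 is the largest).

Enter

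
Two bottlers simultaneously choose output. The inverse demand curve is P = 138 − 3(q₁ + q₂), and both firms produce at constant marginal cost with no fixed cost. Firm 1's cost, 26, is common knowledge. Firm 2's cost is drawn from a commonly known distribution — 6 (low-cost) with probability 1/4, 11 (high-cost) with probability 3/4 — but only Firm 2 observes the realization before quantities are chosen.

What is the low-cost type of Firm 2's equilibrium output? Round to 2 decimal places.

16.68

Type-c best response for Firm 2: q₂(c) = (138 − c)/6 − q₁/2.
Firm 1 maximizes expected profit; its first-order condition is 138 − 6q₁ − 3E[q₂] − 26 = 0.
Substituting E[q₂] and solving: E[c₂] = 9.75, so q₁ = (138 − 2·26 + 9.75)/9 = 10.6389.
q₂(low-cost) = (138 − 6 − 3·10.6389)/6 = 16.6806.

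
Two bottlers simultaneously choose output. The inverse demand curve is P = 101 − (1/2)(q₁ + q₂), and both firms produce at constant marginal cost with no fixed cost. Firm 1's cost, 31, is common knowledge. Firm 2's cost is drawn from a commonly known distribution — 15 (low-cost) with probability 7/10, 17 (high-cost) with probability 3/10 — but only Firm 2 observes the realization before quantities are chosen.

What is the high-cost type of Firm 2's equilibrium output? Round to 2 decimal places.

Firm 2 with cost c maximizes (101 − (1/2)(q₁+q₂) − c)·q₂, giving q₂(c) = (101 − c − (1/2)q₁).
E[c₂] = 7/10·15 + 3/10·17 = 15.6
Firm 1's FOC against E[q₂] yields q₁ = (101 − 2·31 + E[c₂])/(3/2) = (101 − 62 + 15.6)/(3/2) = 36.4.
q₂(high-cost) = (101 − 17 − (1/2)·36.4) = 65.8.

65.80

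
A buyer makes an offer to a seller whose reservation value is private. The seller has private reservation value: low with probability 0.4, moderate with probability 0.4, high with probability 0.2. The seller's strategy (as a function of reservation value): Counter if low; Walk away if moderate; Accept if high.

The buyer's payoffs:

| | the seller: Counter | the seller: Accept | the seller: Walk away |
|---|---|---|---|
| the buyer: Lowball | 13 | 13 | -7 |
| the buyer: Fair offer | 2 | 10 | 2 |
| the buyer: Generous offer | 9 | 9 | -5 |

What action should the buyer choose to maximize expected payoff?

Lowball

Compute the buyer's expected payoff for each action, taking the expectation over the seller's type.
E[Lowball] = 0.4·(13) + 0.4·(-7) + 0.2·(13) = 5
E[Fair offer] = 0.4·(2) + 0.4·(2) + 0.2·(10) = 3.6
E[Generous offer] = 0.4·(9) + 0.4·(-5) + 0.2·(9) = 3.4
Best response: Lowball (5 is the largest).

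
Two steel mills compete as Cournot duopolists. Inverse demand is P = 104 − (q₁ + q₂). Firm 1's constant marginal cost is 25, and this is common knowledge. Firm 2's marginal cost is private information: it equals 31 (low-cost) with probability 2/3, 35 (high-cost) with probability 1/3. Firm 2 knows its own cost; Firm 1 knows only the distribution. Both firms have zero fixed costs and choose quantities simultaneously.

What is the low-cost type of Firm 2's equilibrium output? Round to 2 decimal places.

Type-c best response for Firm 2: q₂(c) = (104 − c)/2 − q₁/2.
Firm 1 maximizes expected profit; its first-order condition is 104 − 2q₁ − E[q₂] − 25 = 0.
Substituting E[q₂] and solving: E[c₂] = 32.3333, so q₁ = (104 − 2·25 + 32.3333)/3 = 28.7778.
q₂(low-cost) = (104 − 31 − 28.7778)/2 = 22.1111.

22.11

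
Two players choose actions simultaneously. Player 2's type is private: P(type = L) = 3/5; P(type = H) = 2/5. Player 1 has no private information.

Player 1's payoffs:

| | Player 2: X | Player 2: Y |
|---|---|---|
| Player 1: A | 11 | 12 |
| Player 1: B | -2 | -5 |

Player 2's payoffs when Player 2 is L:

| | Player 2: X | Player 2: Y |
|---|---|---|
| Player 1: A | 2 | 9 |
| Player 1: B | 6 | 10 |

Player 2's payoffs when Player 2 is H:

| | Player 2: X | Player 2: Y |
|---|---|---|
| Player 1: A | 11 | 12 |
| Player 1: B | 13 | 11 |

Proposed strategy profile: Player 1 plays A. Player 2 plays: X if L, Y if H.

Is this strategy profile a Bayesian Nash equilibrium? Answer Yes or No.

Player 1 plays A: E[A] = 3/5·(11) + 2/5·(12) = 57/5; E[B] = -16/5. Best-responding. ✓
Player 2 (type L), facing A: X gives 2, Y gives 9. Proposed X is not best — profitable deviation exists. ✗
Player 2 (type H), facing A: X gives 11, Y gives 12. Proposed Y is best. ✓

No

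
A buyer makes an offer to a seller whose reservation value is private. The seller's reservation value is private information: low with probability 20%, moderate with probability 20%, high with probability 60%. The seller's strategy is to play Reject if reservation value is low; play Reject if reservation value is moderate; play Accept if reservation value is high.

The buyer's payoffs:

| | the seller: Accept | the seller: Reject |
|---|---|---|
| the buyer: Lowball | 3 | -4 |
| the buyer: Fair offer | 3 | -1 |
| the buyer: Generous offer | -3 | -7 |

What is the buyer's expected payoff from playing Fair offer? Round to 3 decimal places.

1.400

E[Fair offer] = 0.2·(-1) + 0.2·(-1) + 0.6·3 = (-0.2) + (-0.2) + 1.8 = 1.4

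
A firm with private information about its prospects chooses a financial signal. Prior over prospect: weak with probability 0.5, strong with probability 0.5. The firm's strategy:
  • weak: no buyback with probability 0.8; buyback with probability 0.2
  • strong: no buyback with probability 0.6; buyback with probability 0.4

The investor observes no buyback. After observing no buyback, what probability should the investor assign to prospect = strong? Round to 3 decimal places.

0.429

Apply Bayes' rule using the sender's strategy as the likelihood.
P(no buyback) = 0.5·0.8 + 0.5·0.6 = 0.7
P(strong | no buyback) = (0.5·0.6) / 0.7 = 0.3 / 0.7 = 0.428571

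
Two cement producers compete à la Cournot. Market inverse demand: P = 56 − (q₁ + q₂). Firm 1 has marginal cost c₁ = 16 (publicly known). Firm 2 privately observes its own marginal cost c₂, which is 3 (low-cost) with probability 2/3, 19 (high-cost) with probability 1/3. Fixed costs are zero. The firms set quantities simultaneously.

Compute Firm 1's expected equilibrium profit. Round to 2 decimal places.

Type-c best response for Firm 2: q₂(c) = (56 − c)/2 − q₁/2.
Firm 1 maximizes expected profit; its first-order condition is 56 − 2q₁ − E[q₂] − 16 = 0.
Substituting E[q₂] and solving: E[c₂] = 8.33333, so q₁ = (56 − 2·16 + 8.33333)/3 = 10.7778.
E[P] = 56 − (q₁ + E[q₂]) = 26.7778; Firm 1's expected profit = (E[P] − 16)·q₁ = (26.7778 − 16)·10.7778 = 116.16.

116.16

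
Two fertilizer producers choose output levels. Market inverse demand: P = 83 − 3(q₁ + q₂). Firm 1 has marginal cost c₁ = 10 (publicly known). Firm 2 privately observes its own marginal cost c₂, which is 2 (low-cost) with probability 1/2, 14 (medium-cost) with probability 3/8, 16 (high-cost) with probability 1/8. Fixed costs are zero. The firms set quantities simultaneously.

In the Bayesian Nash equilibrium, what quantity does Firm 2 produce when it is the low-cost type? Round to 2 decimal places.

9.54

Each type of Firm 2 best-responds to q₁; Firm 1 best-responds to the expected q₂ over Firm 2's types.
Firm 2 with cost c maximizes (83 − 3(q₁+q₂) − c)·q₂, giving q₂(c) = (83 − c − 3q₁)/6.
E[c₂] = 1/2·2 + 3/8·14 + 1/8·16 = 8.25
Firm 1's FOC against E[q₂] yields q₁ = (83 − 2·10 + E[c₂])/9 = (83 − 20 + 8.25)/9 = 7.91667.
q₂(low-cost) = (83 − 2 − 3·7.91667)/6 = 9.54167.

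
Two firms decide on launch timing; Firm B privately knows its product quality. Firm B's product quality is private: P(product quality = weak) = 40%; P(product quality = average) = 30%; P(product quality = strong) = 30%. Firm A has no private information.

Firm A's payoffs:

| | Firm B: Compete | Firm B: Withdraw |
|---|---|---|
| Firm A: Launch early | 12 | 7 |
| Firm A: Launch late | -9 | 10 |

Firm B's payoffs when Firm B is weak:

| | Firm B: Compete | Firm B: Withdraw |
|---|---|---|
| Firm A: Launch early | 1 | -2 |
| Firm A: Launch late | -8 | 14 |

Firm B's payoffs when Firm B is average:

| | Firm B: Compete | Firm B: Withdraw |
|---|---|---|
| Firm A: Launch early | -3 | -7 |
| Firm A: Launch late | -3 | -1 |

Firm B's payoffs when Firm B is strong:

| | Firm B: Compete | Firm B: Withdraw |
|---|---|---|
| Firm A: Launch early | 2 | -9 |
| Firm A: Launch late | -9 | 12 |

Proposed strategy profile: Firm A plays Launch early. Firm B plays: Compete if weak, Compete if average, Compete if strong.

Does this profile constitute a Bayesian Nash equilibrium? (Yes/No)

A profile is a BNE iff every type of every player is best-responding given beliefs about the other side.
Firm A plays Launch early: E[Launch early] = 0.4·(12) + 0.3·(12) + 0.3·(12) = 12; E[Launch late] = -9. Best-responding. ✓
Firm B (product quality weak), facing Launch early: Compete gives 1, Withdraw gives -2. Proposed Compete is best. ✓
Firm B (product quality average), facing Launch early: Compete gives -3, Withdraw gives -7. Proposed Compete is best. ✓
Firm B (product quality strong), facing Launch early: Compete gives 2, Withdraw gives -9. Proposed Compete is best. ✓

Yes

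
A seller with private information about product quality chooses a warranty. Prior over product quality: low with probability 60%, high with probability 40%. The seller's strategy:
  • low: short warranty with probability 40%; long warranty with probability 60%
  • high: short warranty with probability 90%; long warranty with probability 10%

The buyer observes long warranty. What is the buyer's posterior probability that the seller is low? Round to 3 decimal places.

0.900

P(long warranty) = 0.6·0.6 + 0.4·0.1 = 0.4
P(low | long warranty) = (0.6·0.6) / 0.4 = 0.36 / 0.4 = 0.9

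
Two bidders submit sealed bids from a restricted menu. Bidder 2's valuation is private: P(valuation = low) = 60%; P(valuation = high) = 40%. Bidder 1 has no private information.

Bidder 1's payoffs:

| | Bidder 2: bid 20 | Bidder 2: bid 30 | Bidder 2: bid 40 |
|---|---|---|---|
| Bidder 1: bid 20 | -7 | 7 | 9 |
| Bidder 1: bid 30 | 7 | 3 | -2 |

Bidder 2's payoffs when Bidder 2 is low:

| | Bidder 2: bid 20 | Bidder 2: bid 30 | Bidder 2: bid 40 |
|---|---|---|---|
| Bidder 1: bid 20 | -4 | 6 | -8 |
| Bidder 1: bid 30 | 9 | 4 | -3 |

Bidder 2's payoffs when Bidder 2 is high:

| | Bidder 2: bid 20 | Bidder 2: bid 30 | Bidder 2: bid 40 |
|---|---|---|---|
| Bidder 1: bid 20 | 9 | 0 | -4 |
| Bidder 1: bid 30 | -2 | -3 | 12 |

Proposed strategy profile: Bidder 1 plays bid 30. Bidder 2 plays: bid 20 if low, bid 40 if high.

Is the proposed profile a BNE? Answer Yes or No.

Yes

Bidder 1 plays bid 30: E[bid 30] = 0.6·(7) + 0.4·(-2) = 3.4; E[bid 20] = -0.6. Best-responding. ✓
Bidder 2 (valuation low), facing bid 30: bid 20 gives 9, bid 30 gives 4, bid 40 gives -3. Proposed bid 20 is best. ✓
Bidder 2 (valuation high), facing bid 30: bid 20 gives -2, bid 30 gives -3, bid 40 gives 12. Proposed bid 40 is best. ✓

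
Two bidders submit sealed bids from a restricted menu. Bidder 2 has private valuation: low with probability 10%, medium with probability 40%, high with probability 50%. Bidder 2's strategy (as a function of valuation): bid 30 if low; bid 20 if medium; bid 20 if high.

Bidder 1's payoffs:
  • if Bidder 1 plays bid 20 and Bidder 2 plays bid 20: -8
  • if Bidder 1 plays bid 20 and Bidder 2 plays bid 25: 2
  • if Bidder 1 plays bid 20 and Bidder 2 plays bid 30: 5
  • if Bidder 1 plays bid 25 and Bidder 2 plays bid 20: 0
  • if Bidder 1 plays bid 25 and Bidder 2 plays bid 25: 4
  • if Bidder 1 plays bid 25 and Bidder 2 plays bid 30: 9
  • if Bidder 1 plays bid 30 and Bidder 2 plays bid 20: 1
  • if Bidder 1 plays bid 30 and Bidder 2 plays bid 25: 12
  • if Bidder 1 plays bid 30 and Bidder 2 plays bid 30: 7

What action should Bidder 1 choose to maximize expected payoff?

bid 30

E[bid 20] = 0.1·(5) + 0.4·(-8) + 0.5·(-8) = -6.7
E[bid 25] = 0.1·(9) + 0.4·(0) + 0.5·(0) = 0.9
E[bid 30] = 0.1·(7) + 0.4·(1) + 0.5·(1) = 1.6
Best response: bid 30 (1.6 is the largest).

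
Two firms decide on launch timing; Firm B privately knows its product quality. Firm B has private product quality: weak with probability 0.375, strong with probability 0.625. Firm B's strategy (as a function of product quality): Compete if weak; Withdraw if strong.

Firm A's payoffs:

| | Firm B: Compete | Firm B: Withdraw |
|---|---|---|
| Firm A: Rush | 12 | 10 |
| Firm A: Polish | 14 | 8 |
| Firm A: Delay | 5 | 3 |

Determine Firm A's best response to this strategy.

E[Rush] = 0.375·(12) + 0.625·(10) = 10.75
E[Polish] = 0.375·(14) + 0.625·(8) = 10.25
E[Delay] = 0.375·(5) + 0.625·(3) = 3.75
Best response: Rush (10.75 is the largest).

Rush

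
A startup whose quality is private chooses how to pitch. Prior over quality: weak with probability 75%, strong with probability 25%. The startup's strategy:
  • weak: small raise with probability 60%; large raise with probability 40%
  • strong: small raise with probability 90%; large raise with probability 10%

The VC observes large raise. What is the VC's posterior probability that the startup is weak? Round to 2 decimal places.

0.92

P(large raise) = 0.75·0.4 + 0.25·0.1 = 0.325
P(weak | large raise) = (0.75·0.4) / 0.325 = 0.3 / 0.325 = 0.923077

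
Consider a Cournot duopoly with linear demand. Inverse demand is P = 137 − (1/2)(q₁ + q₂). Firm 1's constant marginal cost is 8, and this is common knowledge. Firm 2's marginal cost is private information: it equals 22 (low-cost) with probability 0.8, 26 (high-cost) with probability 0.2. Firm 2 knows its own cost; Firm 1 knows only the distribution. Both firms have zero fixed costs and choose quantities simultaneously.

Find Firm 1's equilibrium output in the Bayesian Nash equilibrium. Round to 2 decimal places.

95.87

Each type of Firm 2 best-responds to q₁; Firm 1 best-responds to the expected q₂ over Firm 2's types.
Firm 2 with cost c maximizes (137 − (1/2)(q₁+q₂) − c)·q₂, giving q₂(c) = (137 − c − (1/2)q₁).
E[c₂] = 0.8·22 + 0.2·26 = 22.8
Firm 1's FOC against E[q₂] yields q₁ = (137 − 2·8 + E[c₂])/(3/2) = (137 − 16 + 22.8)/(3/2) = 95.8667.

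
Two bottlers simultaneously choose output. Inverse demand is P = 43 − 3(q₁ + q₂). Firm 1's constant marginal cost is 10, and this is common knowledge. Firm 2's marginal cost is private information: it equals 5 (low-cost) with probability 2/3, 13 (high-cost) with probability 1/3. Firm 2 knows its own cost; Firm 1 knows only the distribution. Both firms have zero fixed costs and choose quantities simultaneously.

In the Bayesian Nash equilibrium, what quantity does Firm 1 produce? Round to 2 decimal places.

Firm 2 with cost c maximizes (43 − 3(q₁+q₂) − c)·q₂, giving q₂(c) = (43 − c − 3q₁)/6.
E[c₂] = 2/3·5 + 1/3·13 = 7.66667
Firm 1's FOC against E[q₂] yields q₁ = (43 − 2·10 + E[c₂])/9 = (43 − 20 + 7.66667)/9 = 3.40741.

3.41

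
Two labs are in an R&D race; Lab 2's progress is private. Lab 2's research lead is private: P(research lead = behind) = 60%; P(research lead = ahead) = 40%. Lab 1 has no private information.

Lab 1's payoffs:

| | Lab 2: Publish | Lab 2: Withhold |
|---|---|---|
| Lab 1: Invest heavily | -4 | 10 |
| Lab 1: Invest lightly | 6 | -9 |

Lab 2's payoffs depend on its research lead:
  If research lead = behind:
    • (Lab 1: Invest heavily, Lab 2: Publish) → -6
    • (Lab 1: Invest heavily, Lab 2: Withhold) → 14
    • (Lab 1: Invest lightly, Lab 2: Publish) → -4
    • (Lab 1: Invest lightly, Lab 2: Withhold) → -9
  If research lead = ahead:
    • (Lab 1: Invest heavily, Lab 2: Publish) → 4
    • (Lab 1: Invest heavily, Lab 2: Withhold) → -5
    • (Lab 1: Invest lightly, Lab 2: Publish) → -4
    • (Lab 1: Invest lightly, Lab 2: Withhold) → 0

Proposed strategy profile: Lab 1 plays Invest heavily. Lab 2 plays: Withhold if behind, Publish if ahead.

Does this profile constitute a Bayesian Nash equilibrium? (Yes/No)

Yes

A profile is a BNE iff every type of every player is best-responding given beliefs about the other side.
Lab 1 plays Invest heavily: E[Invest heavily] = 0.6·(10) + 0.4·(-4) = 4.4; E[Invest lightly] = -3. Best-responding. ✓
Lab 2 (research lead behind), facing Invest heavily: Publish gives -6, Withhold gives 14. Proposed Withhold is best. ✓
Lab 2 (research lead ahead), facing Invest heavily: Publish gives 4, Withhold gives -5. Proposed Publish is best. ✓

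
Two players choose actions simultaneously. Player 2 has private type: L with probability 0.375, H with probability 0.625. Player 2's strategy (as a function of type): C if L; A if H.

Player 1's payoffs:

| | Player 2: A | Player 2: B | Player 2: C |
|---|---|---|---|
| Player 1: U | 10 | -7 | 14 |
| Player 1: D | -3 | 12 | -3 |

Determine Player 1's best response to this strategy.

E[U] = 0.375·(14) + 0.625·(10) = 11.5
E[D] = 0.375·(-3) + 0.625·(-3) = -3
Best response: U (11.5 is the largest).

U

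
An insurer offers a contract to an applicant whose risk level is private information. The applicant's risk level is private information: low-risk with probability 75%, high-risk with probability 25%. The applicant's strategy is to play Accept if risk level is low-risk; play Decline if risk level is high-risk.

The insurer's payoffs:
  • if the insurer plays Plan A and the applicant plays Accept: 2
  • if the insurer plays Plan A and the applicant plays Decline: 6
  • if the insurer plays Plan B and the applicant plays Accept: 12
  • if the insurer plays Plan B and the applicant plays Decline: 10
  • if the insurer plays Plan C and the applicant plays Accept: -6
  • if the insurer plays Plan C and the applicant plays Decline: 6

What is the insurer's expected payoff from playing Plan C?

-3

E[Plan C] = 0.75·(-6) + 0.25·6 = (-4.5) + 1.5 = -3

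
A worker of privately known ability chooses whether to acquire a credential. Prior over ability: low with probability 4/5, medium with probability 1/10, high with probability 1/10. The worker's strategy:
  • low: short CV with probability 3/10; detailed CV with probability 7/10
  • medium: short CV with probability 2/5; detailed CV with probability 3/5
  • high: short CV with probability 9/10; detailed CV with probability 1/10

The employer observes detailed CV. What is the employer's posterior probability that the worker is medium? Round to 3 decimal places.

P(detailed CV) = (4/5)·(7/10) + (1/10)·(3/5) + (1/10)·(1/10) = 63/100
P(medium | detailed CV) = ((1/10)·(3/5)) / (63/100) = (3/50) / (63/100) = 2/21

0.095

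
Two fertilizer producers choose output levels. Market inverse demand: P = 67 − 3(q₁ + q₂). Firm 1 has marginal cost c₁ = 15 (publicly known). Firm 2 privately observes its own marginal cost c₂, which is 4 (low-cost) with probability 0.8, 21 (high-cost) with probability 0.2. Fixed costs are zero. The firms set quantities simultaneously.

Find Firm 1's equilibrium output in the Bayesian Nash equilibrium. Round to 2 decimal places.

4.93

Type-c best response for Firm 2: q₂(c) = (67 − c)/6 − q₁/2.
Firm 1 maximizes expected profit; its first-order condition is 67 − 6q₁ − 3E[q₂] − 15 = 0.
Substituting E[q₂] and solving: E[c₂] = 7.4, so q₁ = (67 − 2·15 + 7.4)/9 = 4.93333.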